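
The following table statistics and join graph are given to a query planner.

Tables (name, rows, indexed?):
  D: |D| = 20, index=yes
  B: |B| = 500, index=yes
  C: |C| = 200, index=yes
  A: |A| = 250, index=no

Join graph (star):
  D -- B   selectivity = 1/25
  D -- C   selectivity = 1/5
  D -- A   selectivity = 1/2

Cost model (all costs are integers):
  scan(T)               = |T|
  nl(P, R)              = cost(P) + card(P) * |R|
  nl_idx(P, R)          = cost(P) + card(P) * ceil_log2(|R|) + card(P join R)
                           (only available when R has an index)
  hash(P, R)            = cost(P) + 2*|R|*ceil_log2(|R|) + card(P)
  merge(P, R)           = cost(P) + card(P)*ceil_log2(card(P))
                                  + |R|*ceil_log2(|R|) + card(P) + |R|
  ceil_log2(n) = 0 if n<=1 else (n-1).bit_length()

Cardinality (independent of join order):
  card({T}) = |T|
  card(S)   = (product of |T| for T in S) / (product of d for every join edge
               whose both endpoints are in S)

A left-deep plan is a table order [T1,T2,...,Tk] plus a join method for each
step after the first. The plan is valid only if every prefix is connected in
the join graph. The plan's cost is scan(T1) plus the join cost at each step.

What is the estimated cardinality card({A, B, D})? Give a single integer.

50000

Tables in S: A(250), B(500), D(20)
Edges inside S: D-B(d=25), D-A(d=2)
numerator = 250 * 500 * 20 = 2500000
denominator = 25 * 2 = 50
card(S) = 2500000 / 50 = 50000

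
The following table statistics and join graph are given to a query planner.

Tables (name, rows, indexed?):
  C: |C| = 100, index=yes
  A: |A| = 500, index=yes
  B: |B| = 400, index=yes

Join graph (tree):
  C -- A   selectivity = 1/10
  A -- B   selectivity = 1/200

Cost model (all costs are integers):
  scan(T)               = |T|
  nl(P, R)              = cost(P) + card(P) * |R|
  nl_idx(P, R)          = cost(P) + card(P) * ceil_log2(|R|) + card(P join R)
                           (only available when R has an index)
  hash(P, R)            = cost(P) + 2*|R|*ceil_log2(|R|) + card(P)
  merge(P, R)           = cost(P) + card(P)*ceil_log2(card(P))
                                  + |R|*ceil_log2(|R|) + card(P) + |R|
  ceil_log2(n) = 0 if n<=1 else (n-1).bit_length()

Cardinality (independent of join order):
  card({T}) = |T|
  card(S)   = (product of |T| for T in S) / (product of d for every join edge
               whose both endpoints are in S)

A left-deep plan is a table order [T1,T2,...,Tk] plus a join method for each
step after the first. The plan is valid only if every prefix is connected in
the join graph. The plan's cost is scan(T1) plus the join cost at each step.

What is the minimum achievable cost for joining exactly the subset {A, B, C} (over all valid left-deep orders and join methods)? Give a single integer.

Selinger DP over subsets of {A,B,C}:
  {C}: scan cost=100, card=100
  {A}: scan cost=500, card=500
  {B}: scan cost=400, card=400
  {AC}: card=5000; try (C,hash)→2400, (A,merge)→5900, (A,nl_idx)→6000, (C,merge)→6300, (C,nl_idx)→9000, (A,hash)→9200 …(+2); best=2400 via (C,hash)
  {AB}: card=1000; try (A,nl_idx)→5000, (B,nl_idx)→6000, (B,hash)→8200, (A,merge)→9400, (B,merge)→9500, (A,hash)→9800 …(+2); best=5000 via (A,nl_idx)
  {ABC}: card=10000; try (C,hash)→7400, (B,hash)→14600, (C,merge)→16800, (C,nl_idx)→22000, (B,nl_idx)→57400, (B,merge)→76400 …(+2); best=7400 via (C,hash)

7400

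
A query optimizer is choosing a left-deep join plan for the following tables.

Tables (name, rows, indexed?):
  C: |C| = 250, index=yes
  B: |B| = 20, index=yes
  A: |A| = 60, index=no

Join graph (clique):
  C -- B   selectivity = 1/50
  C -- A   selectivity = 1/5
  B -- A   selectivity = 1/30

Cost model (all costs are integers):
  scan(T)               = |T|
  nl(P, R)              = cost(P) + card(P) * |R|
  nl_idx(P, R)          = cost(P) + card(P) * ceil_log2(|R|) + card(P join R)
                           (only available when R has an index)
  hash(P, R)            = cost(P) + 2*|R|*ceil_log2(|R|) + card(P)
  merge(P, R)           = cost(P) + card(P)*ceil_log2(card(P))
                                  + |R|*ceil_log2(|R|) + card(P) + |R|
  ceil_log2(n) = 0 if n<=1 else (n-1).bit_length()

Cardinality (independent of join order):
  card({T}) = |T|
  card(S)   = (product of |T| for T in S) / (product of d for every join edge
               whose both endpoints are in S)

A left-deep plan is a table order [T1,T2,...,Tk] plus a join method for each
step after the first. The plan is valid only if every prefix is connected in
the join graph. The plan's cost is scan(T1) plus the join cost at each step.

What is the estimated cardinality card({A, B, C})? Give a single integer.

Tables in S: A(60), B(20), C(250)
Edges inside S: C-B(d=50), C-A(d=5), B-A(d=30)
numerator = 60 * 20 * 250 = 300000
denominator = 50 * 5 * 30 = 7500
card(S) = 300000 / 7500 = 40

40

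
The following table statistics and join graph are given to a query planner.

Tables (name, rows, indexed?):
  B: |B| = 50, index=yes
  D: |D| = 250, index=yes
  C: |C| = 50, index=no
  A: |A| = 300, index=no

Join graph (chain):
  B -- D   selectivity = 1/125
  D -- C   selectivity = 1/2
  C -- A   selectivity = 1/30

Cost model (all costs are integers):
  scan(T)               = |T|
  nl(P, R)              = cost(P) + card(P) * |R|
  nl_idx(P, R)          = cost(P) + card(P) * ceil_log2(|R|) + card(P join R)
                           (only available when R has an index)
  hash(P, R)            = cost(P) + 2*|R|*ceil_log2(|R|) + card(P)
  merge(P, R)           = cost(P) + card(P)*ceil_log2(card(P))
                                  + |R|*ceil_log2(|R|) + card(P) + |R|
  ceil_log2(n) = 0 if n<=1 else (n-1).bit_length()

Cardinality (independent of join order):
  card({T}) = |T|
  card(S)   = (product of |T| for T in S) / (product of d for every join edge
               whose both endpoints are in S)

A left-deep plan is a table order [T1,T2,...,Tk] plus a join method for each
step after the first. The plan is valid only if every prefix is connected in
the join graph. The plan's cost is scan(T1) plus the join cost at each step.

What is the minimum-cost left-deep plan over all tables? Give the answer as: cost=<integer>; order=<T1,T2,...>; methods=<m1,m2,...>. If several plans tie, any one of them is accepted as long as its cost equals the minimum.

Selinger DP (subsets sized 1..n):
  {B}: scan cost=50, card=50
  {D}: scan cost=250, card=250
  {C}: scan cost=50, card=50
  {A}: scan cost=300, card=300
  {BD}: card=100; try (D,nl_idx)→550, (B,hash)→1100, (B,nl_idx)→1850, (D,merge)→2650, (B,merge)→2850, (D,hash)→4100 …(+2); best=550 via (D,nl_idx)
  {CD}: card=6250; try (C,hash)→1100, (D,merge)→2650, (C,merge)→2850, (D,hash)→4100, (D,nl_idx)→6700, (D,nl)→12550 …(+1); best=1100 via (C,hash)
  {AC}: card=500; try (C,hash)→1200, (A,merge)→3400, (C,merge)→3650, (A,hash)→5500, (A,nl)→15050, (C,nl)→15300; best=1200 via (C,hash)
  {BCD}: card=2500; try (C,hash)→1250, (C,merge)→1700, (C,nl)→5550, (B,hash)→7950, (B,nl_idx)→41100, (B,merge)→88950 …(+1); best=1250 via (C,hash)
  {ACD}: card=62500; try (D,hash)→5700, (D,merge)→8450, (A,hash)→12750, (D,nl_idx)→67700, (A,merge)→91600, (D,nl)→126200 …(+1); best=5700 via (D,hash)
  {ABCD}: card=25000; try (A,hash)→9150, (A,merge)→36750, (B,hash)→68800, (B,nl_idx)→405700, (A,nl)→751250, (B,merge)→1068550 …(+1); best=9150 via (A,hash)

cost=9150; order=B,D,C,A; methods=nl_idx,hash,hash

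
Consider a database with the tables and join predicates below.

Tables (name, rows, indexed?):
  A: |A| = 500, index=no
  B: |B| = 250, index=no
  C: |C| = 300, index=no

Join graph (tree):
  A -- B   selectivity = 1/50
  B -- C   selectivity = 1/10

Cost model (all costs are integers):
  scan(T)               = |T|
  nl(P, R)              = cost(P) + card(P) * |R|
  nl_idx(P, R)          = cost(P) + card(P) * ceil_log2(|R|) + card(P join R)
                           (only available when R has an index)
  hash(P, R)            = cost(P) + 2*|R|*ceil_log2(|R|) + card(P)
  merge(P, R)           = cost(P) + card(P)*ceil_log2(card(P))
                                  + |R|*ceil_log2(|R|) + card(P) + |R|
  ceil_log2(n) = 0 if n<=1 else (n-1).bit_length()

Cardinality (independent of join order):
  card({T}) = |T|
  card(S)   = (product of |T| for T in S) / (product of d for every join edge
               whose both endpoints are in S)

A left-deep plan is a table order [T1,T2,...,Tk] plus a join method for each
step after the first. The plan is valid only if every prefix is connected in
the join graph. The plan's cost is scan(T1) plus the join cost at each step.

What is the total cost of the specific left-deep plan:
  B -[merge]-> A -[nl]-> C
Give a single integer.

757500

step 1: scan B: cost=250, card=250
step 2: join A via merge
    card(P join A) = 250*500/(50) = 2500
    cost = 250 + 250*8 + 500*9 + 250 + 500 = 7500
step 3: join C via nl
    card(P join C) = 2500*300/(10) = 75000
    cost = 7500 + 2500*300 = 757500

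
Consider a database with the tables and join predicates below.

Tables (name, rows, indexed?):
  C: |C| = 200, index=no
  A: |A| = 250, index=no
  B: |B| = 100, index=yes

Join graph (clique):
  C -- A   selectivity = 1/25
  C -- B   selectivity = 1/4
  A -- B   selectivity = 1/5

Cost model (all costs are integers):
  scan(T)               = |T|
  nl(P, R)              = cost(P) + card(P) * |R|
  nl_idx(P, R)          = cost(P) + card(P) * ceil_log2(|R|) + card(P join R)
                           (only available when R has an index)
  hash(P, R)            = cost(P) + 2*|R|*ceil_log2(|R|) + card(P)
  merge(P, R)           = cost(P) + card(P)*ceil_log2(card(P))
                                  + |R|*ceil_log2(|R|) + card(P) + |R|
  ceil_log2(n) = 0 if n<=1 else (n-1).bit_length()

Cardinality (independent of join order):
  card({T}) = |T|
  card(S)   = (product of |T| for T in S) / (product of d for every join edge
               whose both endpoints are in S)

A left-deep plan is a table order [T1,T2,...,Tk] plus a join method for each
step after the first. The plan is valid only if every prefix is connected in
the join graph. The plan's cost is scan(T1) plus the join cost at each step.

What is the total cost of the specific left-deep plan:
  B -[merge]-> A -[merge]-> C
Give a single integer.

74950

step 1: scan B: cost=100, card=100
step 2: join A via merge
    card(P join A) = 100*250/(5) = 5000
    cost = 100 + 100*7 + 250*8 + 100 + 250 = 3150
step 3: join C via merge
    card(P join C) = 5000*200/(25*4) = 10000
    cost = 3150 + 5000*13 + 200*8 + 5000 + 200 = 74950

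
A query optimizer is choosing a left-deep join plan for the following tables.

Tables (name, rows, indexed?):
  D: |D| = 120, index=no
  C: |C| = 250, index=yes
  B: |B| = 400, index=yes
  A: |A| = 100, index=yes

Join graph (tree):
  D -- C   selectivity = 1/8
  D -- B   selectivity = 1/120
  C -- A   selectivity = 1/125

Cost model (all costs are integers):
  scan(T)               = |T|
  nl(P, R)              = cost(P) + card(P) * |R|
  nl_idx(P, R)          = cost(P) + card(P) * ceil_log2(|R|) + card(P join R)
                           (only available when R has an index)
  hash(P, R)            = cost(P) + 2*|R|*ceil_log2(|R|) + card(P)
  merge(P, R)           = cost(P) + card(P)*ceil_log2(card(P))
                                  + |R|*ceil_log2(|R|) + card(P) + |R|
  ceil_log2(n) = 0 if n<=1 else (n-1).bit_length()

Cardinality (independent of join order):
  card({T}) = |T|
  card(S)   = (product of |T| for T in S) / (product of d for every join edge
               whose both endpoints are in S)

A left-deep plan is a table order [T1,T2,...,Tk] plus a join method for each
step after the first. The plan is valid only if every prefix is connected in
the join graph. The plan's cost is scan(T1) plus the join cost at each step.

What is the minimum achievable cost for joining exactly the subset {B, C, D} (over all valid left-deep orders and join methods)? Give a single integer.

6000

Selinger DP over subsets of {B,C,D}:
  {D}: scan cost=120, card=120
  {C}: scan cost=250, card=250
  {B}: scan cost=400, card=400
  {CD}: card=3750; try (D,hash)→2180, (C,merge)→3330, (D,merge)→3460, (C,hash)→4240, (C,nl_idx)→4830, (C,nl)→30120 …(+1); best=2180 via (D,hash)
  {BD}: card=400; try (B,nl_idx)→1600, (D,hash)→2480, (B,merge)→5080, (D,merge)→5360, (B,hash)→7440, (B,nl)→48120 …(+1); best=1600 via (B,nl_idx)
  {BCD}: card=12500; try (C,hash)→6000, (C,merge)→7850, (B,hash)→13130, (C,nl_idx)→17300, (B,nl_idx)→48430, (B,merge)→54930 …(+2); best=6000 via (C,hash)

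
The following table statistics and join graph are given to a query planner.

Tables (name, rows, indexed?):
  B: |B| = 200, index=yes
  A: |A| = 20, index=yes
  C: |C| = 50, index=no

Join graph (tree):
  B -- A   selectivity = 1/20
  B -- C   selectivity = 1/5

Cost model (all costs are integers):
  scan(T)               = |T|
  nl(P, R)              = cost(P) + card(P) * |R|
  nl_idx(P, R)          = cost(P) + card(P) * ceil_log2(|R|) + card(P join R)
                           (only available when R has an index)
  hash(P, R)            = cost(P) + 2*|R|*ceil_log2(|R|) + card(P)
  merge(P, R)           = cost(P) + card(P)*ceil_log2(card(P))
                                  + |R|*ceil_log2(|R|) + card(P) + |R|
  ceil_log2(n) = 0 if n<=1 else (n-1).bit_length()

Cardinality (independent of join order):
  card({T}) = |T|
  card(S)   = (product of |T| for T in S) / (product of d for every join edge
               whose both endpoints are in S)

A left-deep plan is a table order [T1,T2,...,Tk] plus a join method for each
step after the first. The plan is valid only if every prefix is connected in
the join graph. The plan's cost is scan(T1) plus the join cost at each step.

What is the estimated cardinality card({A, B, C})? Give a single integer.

2000

Tables in S: A(20), B(200), C(50)
Edges inside S: B-A(d=20), B-C(d=5)
numerator = 20 * 200 * 50 = 200000
denominator = 20 * 5 = 100
card(S) = 200000 / 100 = 2000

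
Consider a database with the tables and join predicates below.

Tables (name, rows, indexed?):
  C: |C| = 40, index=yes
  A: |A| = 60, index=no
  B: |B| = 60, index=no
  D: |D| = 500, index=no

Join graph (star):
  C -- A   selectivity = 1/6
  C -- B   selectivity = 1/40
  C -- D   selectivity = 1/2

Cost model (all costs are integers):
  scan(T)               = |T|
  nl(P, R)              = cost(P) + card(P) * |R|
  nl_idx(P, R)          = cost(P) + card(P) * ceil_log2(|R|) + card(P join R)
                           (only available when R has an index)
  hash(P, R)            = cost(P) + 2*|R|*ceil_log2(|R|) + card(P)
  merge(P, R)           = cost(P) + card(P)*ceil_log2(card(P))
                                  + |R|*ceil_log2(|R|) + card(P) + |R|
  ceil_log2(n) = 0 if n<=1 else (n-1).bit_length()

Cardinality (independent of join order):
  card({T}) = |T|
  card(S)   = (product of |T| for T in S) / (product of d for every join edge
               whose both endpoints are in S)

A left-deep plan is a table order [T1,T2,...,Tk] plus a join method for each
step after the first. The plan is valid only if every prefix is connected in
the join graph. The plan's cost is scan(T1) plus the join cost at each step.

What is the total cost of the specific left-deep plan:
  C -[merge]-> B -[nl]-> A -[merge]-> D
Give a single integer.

step 1: scan C: cost=40, card=40
step 2: join B via merge
    card(P join B) = 40*60/(40) = 60
    cost = 40 + 40*6 + 60*6 + 40 + 60 = 740
step 3: join A via nl
    card(P join A) = 60*60/(6) = 600
    cost = 740 + 60*60 = 4340
step 4: join D via merge
    card(P join D) = 600*500/(2) = 150000
    cost = 4340 + 600*10 + 500*9 + 600 + 500 = 15940

15940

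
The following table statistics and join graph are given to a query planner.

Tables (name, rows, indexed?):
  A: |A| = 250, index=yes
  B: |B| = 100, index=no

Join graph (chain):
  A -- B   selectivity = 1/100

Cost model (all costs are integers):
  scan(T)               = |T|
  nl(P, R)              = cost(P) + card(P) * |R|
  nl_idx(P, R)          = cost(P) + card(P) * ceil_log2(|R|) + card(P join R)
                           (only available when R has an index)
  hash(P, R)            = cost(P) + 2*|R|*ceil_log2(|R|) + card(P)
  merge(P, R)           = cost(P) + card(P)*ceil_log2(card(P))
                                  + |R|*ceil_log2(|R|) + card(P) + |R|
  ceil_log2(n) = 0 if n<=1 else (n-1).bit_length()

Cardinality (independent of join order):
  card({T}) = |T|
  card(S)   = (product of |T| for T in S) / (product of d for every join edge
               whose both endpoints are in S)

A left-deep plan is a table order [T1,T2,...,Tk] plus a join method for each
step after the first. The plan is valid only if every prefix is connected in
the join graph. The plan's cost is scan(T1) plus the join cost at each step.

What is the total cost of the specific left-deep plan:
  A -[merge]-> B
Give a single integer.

3300

step 1: scan A: cost=250, card=250
step 2: join B via merge
    card(P join B) = 250*100/(100) = 250
    cost = 250 + 250*8 + 100*7 + 250 + 100 = 3300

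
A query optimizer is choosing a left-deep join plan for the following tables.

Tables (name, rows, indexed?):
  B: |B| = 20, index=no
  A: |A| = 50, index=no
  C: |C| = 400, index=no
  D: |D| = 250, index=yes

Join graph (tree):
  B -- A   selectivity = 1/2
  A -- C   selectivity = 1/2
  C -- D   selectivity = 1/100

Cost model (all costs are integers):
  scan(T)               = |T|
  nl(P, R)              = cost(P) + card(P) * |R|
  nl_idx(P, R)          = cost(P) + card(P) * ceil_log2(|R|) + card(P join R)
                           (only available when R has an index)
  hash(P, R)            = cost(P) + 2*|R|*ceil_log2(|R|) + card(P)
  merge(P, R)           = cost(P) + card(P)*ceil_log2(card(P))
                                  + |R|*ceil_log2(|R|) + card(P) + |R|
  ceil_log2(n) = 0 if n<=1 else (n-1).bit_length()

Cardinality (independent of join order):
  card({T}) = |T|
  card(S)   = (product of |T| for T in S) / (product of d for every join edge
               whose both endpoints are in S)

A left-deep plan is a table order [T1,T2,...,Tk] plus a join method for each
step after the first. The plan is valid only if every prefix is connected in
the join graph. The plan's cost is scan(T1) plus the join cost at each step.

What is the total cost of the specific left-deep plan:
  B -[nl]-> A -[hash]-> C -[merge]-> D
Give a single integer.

step 1: scan B: cost=20, card=20
step 2: join A via nl
    card(P join A) = 20*50/(2) = 500
    cost = 20 + 20*50 = 1020
step 3: join C via hash
    card(P join C) = 500*400/(2) = 100000
    cost = 1020 + 2*400*9 + 500 = 8720
step 4: join D via merge
    card(P join D) = 100000*250/(100) = 250000
    cost = 8720 + 100000*17 + 250*8 + 100000 + 250 = 1810970

1810970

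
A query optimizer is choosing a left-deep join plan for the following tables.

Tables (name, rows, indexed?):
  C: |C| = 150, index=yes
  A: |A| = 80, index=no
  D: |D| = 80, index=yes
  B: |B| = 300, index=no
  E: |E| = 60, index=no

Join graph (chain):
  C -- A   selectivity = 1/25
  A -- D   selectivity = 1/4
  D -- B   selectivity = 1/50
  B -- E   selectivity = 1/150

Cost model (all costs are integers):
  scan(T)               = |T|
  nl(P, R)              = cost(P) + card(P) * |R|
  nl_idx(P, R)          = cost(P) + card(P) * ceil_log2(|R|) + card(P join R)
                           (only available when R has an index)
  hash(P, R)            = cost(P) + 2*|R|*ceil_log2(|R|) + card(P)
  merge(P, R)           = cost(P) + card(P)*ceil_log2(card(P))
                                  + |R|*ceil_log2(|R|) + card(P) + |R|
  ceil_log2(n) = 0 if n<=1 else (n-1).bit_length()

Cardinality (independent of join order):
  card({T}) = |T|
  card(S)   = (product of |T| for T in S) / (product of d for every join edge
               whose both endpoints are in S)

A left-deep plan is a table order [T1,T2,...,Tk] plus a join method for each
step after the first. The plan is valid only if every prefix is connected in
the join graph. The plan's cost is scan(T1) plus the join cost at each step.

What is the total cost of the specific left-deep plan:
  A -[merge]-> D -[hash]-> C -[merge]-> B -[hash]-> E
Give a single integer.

step 1: scan A: cost=80, card=80
step 2: join D via merge
    card(P join D) = 80*80/(4) = 1600
    cost = 80 + 80*7 + 80*7 + 80 + 80 = 1360
step 3: join C via hash
    card(P join C) = 1600*150/(25) = 9600
    cost = 1360 + 2*150*8 + 1600 = 5360
step 4: join B via merge
    card(P join B) = 9600*300/(50) = 57600
    cost = 5360 + 9600*14 + 300*9 + 9600 + 300 = 152360
step 5: join E via hash
    card(P join E) = 57600*60/(150) = 23040
    cost = 152360 + 2*60*6 + 57600 = 210680

210680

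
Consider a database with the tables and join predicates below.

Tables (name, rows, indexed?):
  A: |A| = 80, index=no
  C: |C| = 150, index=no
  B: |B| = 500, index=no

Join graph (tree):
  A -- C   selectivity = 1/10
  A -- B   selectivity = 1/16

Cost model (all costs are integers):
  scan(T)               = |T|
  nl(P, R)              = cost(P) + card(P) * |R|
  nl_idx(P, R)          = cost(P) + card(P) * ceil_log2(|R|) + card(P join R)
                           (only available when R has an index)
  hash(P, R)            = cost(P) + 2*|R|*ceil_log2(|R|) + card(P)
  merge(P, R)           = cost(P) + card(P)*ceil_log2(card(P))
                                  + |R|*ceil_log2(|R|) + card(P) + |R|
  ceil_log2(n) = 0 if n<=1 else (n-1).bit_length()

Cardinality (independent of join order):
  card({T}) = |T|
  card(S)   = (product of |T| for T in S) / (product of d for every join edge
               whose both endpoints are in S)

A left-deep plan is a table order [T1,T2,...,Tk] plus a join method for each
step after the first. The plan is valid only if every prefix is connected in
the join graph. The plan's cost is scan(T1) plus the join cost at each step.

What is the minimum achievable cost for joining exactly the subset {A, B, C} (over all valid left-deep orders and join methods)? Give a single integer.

Selinger DP over subsets of {A,B,C}:
  {A}: scan cost=80, card=80
  {C}: scan cost=150, card=150
  {B}: scan cost=500, card=500
  {AC}: card=1200; try (A,hash)→1420, (C,merge)→2070, (A,merge)→2140, (C,hash)→2560, (C,nl)→12080, (A,nl)→12150; best=1420 via (A,hash)
  {AB}: card=2500; try (A,hash)→2120, (B,merge)→5720, (A,merge)→6140, (B,hash)→9160, (B,nl)→40080, (A,nl)→40500; best=2120 via (A,hash)
  {ABC}: card=37500; try (C,hash)→7020, (B,hash)→11620, (B,merge)→20820, (C,merge)→35970, (C,nl)→377120, (B,nl)→601420; best=7020 via (C,hash)

7020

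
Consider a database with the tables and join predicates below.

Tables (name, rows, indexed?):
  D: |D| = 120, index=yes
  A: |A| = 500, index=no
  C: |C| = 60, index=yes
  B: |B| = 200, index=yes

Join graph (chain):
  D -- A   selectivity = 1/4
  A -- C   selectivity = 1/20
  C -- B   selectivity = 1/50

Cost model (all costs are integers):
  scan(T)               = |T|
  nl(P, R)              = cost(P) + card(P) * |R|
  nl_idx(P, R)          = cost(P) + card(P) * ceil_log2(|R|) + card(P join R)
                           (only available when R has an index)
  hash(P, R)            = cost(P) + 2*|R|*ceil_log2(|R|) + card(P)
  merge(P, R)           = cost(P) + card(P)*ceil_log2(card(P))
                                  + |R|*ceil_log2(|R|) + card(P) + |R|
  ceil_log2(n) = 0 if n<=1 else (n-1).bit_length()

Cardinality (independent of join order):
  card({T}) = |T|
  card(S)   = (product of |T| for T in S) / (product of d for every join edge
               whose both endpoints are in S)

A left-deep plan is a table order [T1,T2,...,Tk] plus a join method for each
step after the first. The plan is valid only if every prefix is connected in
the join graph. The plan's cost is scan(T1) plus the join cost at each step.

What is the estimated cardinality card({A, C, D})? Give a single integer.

45000

Tables in S: A(500), C(60), D(120)
Edges inside S: D-A(d=4), A-C(d=20)
numerator = 500 * 60 * 120 = 3600000
denominator = 4 * 20 = 80
card(S) = 3600000 / 80 = 45000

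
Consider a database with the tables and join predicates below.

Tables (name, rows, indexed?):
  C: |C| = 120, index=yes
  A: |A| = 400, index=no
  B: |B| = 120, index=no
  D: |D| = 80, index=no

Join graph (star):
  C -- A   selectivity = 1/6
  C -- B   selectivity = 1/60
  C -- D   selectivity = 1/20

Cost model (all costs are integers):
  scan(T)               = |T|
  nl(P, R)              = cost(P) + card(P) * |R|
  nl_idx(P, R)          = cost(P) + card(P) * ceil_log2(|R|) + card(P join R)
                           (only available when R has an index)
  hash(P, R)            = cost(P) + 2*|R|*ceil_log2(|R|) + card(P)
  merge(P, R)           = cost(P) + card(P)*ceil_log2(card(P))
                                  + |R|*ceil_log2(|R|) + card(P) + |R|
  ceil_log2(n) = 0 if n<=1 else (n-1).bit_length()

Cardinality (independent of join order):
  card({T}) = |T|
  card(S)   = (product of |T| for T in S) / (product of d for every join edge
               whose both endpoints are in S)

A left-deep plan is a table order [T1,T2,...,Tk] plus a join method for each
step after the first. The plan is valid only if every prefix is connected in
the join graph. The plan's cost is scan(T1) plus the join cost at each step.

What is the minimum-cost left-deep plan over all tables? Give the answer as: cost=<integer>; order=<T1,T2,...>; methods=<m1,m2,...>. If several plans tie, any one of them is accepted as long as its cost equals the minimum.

Selinger DP (subsets sized 1..n):
  {C}: scan cost=120, card=120
  {A}: scan cost=400, card=400
  {B}: scan cost=120, card=120
  {D}: scan cost=80, card=80
  {AC}: card=8000; try (C,hash)→2480, (A,merge)→5080, (C,merge)→5360, (A,hash)→7440, (C,nl_idx)→11200, (A,nl)→48120 …(+1); best=2480 via (C,hash)
  {BC}: card=240; try (C,nl_idx)→1200, (C,hash)→1920, (B,hash)→1920, (C,merge)→2040, (B,merge)→2040, (C,nl)→14520 …(+1); best=1200 via (C,nl_idx)
  {CD}: card=480; try (C,nl_idx)→1120, (D,hash)→1360, (C,merge)→1680, (D,merge)→1720, (C,hash)→1840, (C,nl)→9680 …(+1); best=1120 via (C,nl_idx)
  {ABC}: card=16000; try (A,merge)→7360, (A,hash)→8640, (B,hash)→12160, (A,nl)→97200, (B,merge)→115440, (B,nl)→962480; best=7360 via (A,merge)
  {ACD}: card=32000; try (A,hash)→8800, (A,merge)→9920, (D,hash)→11600, (D,merge)→115120, (A,nl)→193120, (D,nl)→642480; best=8800 via (A,hash)
  {BCD}: card=960; try (D,hash)→2560, (B,hash)→3280, (D,merge)→4000, (B,merge)→6880, (D,nl)→20400, (B,nl)→58720; best=2560 via (D,hash)
  {ABCD}: card=64000; try (A,hash)→10720, (A,merge)→17120, (D,hash)→24480, (B,hash)→42480, (D,merge)→248000, (A,nl)→386560 …(+3); best=10720 via (A,hash)

cost=10720; order=B,C,D,A; methods=nl_idx,hash,hash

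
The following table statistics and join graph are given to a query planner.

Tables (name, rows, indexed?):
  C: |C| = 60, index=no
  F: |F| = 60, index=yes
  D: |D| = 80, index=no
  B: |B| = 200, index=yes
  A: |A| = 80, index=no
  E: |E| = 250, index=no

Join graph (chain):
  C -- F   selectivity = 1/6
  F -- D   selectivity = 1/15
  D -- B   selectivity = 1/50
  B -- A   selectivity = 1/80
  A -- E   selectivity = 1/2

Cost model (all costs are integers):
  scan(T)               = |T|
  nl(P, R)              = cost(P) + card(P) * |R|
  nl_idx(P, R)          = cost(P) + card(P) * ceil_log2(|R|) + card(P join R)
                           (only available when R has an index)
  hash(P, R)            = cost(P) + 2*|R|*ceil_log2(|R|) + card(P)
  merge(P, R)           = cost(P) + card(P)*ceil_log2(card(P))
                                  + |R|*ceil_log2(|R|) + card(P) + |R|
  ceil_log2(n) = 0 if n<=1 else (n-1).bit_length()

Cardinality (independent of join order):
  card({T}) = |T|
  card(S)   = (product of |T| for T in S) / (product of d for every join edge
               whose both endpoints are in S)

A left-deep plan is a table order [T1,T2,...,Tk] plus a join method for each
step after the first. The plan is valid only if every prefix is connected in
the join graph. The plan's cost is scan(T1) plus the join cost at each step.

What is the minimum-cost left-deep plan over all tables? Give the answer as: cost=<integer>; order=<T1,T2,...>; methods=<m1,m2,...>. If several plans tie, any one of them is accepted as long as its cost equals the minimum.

cost=22080; order=A,B,D,F,C,E; methods=nl_idx,hash,hash,hash,hash

Selinger DP (subsets sized 1..n):
  {C}: scan cost=60, card=60
  {F}: scan cost=60, card=60
  {D}: scan cost=80, card=80
  {B}: scan cost=200, card=200
  {A}: scan cost=80, card=80
  {E}: scan cost=250, card=250
  {CF}: card=600; try (F,hash)→840, (C,hash)→840, (F,merge)→900, (C,merge)→900, (F,nl_idx)→1020, (F,nl)→3660 …(+1); best=840 via (F,hash)
  {DF}: card=320; try (F,hash)→880, (F,nl_idx)→880, (D,merge)→1120, (F,merge)→1140, (D,hash)→1240, (D,nl)→4860 …(+1); best=880 via (F,hash)
  {BD}: card=320; try (B,nl_idx)→1040, (D,hash)→1520, (B,merge)→2520, (D,merge)→2640, (B,hash)→3360, (B,nl)→16080 …(+1); best=1040 via (B,nl_idx)
  {AB}: card=200; try (B,nl_idx)→920, (A,hash)→1520, (B,merge)→2520, (A,merge)→2640, (B,hash)→3360, (B,nl)→16080 …(+1); best=920 via (B,nl_idx)
  {AE}: card=10000; try (A,hash)→1620, (E,merge)→2970, (A,merge)→3140, (E,hash)→4160, (E,nl)→20080, (A,nl)→20250; best=1620 via (A,hash)
  {CDF}: card=3200; try (C,hash)→1920, (D,hash)→2560, (C,merge)→4500, (D,merge)→8080, (C,nl)→20080, (D,nl)→48840; best=1920 via (C,hash)
  {BDF}: card=1280; try (F,hash)→2080, (F,nl_idx)→4240, (B,hash)→4400, (F,merge)→4660, (B,nl_idx)→4720, (B,merge)→5880 …(+2); best=2080 via (F,hash)
  {ABD}: card=320; try (D,hash)→2240, (A,hash)→2480, (D,merge)→3360, (A,merge)→4880, (D,nl)→16920, (A,nl)→26640; best=2240 via (D,hash)
  {ABE}: card=25000; try (E,merge)→4970, (E,hash)→5120, (B,hash)→14820, (E,nl)→50920, (B,nl_idx)→106620, (B,merge)→153420 …(+1); best=4970 via (E,merge)
  {BCDF}: card=12800; try (C,hash)→4080, (B,hash)→8320, (C,merge)→17860, (B,nl_idx)→40320, (B,merge)→45320, (C,nl)→78880 …(+1); best=4080 via (C,hash)
  {ABDF}: card=1280; try (F,hash)→3280, (A,hash)→4480, (F,nl_idx)→5440, (F,merge)→5860, (A,merge)→18080, (F,nl)→21440 …(+1); best=3280 via (F,hash)
  {ABDE}: card=40000; try (E,hash)→6560, (E,merge)→7690, (D,hash)→31090, (E,nl)→82240, (D,merge)→405610, (D,nl)→2004970; best=6560 via (E,hash)
  {ABCDF}: card=12800; try (C,hash)→5280, (A,hash)→18000, (C,merge)→19060, (C,nl)→80080, (A,merge)→196720, (A,nl)→1028080; best=5280 via (C,hash)
  {ABDEF}: card=160000; try (E,hash)→8560, (E,merge)→20890, (F,hash)→47280, (E,nl)→323280, (F,nl_idx)→406560, (F,merge)→686980 …(+1); best=8560 via (E,hash)
  {ABCDEF}: card=1600000; try (E,hash)→22080, (C,hash)→169280, (E,merge)→199530, (C,merge)→3048980, (E,nl)→3205280, (C,nl)→9608560; best=22080 via (E,hash)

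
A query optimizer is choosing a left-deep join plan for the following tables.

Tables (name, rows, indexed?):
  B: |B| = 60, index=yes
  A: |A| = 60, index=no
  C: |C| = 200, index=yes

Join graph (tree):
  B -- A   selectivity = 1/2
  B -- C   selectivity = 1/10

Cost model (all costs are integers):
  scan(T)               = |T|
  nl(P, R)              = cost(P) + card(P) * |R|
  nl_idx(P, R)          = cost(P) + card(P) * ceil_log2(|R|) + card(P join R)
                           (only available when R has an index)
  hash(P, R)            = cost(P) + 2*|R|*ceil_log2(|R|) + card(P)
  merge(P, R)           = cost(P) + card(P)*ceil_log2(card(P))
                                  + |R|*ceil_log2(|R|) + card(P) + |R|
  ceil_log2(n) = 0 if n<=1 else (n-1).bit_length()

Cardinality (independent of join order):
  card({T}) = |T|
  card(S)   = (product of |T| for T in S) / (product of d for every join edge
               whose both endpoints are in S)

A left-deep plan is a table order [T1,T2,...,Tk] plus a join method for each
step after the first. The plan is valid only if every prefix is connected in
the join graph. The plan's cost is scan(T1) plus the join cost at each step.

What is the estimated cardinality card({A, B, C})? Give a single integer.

36000

Tables in S: A(60), B(60), C(200)
Edges inside S: B-A(d=2), B-C(d=10)
numerator = 60 * 60 * 200 = 720000
denominator = 2 * 10 = 20
card(S) = 720000 / 20 = 36000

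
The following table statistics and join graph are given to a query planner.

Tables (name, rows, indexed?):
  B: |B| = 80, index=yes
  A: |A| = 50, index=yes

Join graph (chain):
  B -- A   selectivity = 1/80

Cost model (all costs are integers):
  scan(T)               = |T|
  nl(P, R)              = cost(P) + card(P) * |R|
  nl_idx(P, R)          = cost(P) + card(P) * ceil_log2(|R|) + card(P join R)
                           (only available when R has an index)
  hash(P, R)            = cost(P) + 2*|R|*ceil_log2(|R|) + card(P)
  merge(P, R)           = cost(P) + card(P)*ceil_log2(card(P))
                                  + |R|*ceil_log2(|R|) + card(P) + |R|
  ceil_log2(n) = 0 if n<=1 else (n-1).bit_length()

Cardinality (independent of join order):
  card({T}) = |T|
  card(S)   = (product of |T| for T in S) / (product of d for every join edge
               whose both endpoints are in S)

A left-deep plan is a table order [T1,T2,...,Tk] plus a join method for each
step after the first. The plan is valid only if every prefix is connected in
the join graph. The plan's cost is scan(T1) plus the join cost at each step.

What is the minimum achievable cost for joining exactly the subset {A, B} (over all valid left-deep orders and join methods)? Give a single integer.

450

Selinger DP over subsets of {A,B}:
  {B}: scan cost=80, card=80
  {A}: scan cost=50, card=50
  {AB}: card=50; try (B,nl_idx)→450, (A,nl_idx)→610, (A,hash)→760, (B,merge)→1040, (A,merge)→1070, (B,hash)→1220 …(+2); best=450 via (B,nl_idx)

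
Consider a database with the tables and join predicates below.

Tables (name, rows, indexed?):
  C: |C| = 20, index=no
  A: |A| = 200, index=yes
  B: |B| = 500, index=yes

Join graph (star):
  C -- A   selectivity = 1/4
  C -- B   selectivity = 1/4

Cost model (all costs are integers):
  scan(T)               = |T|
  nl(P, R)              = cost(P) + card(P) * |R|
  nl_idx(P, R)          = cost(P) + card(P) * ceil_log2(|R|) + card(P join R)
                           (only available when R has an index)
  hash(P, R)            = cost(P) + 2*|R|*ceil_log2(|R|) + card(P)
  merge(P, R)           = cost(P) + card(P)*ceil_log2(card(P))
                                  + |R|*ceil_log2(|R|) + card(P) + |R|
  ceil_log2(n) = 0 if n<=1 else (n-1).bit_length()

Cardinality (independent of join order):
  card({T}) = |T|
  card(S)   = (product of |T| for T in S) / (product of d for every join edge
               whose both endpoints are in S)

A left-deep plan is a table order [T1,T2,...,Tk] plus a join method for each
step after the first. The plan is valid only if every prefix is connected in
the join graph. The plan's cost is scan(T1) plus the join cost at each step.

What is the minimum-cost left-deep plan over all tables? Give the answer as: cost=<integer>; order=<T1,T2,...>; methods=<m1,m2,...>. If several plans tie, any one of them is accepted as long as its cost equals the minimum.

Selinger DP (subsets sized 1..n):
  {C}: scan cost=20, card=20
  {A}: scan cost=200, card=200
  {B}: scan cost=500, card=500
  {AC}: card=1000; try (C,hash)→600, (A,nl_idx)→1180, (A,merge)→1940, (C,merge)→2120, (A,hash)→3240, (A,nl)→4020 …(+1); best=600 via (C,hash)
  {BC}: card=2500; try (C,hash)→1200, (B,nl_idx)→2700, (B,merge)→5140, (C,merge)→5620, (B,hash)→9040, (B,nl)→10020 …(+1); best=1200 via (C,hash)
  {ABC}: card=125000; try (A,hash)→6900, (B,hash)→10600, (B,merge)→16600, (A,merge)→35500, (B,nl_idx)→134600, (A,nl_idx)→146200 …(+2); best=6900 via (A,hash)

cost=6900; order=B,C,A; methods=hash,hash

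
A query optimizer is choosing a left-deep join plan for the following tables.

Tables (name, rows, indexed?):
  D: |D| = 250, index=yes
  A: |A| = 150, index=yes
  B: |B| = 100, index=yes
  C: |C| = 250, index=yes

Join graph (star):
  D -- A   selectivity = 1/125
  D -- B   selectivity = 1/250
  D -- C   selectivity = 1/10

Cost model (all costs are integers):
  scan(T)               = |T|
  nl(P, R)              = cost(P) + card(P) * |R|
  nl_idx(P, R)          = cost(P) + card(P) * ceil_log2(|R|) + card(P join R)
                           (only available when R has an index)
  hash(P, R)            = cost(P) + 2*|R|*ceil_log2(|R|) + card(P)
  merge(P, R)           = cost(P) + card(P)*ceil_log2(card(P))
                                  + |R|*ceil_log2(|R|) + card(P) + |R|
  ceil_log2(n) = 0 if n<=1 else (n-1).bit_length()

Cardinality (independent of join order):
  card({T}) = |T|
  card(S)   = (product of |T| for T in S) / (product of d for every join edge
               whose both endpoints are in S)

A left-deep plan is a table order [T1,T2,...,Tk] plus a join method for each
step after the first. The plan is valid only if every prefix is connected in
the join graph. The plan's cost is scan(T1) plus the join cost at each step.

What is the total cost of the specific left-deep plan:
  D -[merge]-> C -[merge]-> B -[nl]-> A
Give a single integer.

step 1: scan D: cost=250, card=250
step 2: join C via merge
    card(P join C) = 250*250/(10) = 6250
    cost = 250 + 250*8 + 250*8 + 250 + 250 = 4750
step 3: join B via merge
    card(P join B) = 6250*100/(250) = 2500
    cost = 4750 + 6250*13 + 100*7 + 6250 + 100 = 93050
step 4: join A via nl
    card(P join A) = 2500*150/(125) = 3000
    cost = 93050 + 2500*150 = 468050

468050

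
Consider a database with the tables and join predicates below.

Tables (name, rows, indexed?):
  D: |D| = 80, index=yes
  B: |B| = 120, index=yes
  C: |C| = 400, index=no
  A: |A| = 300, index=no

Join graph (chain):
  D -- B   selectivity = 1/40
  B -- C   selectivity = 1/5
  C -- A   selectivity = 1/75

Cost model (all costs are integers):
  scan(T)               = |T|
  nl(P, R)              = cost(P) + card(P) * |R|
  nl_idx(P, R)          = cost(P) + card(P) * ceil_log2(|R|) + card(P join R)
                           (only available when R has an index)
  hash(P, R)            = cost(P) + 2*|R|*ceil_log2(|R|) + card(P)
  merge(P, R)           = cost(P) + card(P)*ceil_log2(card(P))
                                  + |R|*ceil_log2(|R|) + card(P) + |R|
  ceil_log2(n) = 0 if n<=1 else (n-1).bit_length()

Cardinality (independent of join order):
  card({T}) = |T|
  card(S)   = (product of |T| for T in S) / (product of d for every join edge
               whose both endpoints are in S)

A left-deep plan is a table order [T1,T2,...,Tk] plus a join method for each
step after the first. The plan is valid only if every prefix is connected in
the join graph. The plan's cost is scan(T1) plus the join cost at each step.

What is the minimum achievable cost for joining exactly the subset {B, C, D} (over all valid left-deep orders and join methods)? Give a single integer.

Selinger DP over subsets of {B,C,D}:
  {D}: scan cost=80, card=80
  {B}: scan cost=120, card=120
  {C}: scan cost=400, card=400
  {BD}: card=240; try (B,nl_idx)→880, (D,nl_idx)→1200, (D,hash)→1360, (B,merge)→1680, (D,merge)→1720, (B,hash)→1840 …(+2); best=880 via (B,nl_idx)
  {BC}: card=9600; try (B,hash)→2480, (C,merge)→5080, (B,merge)→5360, (C,hash)→7440, (B,nl_idx)→12800, (C,nl)→48120 …(+1); best=2480 via (B,hash)
  {BCD}: card=19200; try (C,merge)→7040, (C,hash)→8320, (D,hash)→13200, (D,nl_idx)→88880, (C,nl)→96880, (D,merge)→147120 …(+1); best=7040 via (C,merge)

7040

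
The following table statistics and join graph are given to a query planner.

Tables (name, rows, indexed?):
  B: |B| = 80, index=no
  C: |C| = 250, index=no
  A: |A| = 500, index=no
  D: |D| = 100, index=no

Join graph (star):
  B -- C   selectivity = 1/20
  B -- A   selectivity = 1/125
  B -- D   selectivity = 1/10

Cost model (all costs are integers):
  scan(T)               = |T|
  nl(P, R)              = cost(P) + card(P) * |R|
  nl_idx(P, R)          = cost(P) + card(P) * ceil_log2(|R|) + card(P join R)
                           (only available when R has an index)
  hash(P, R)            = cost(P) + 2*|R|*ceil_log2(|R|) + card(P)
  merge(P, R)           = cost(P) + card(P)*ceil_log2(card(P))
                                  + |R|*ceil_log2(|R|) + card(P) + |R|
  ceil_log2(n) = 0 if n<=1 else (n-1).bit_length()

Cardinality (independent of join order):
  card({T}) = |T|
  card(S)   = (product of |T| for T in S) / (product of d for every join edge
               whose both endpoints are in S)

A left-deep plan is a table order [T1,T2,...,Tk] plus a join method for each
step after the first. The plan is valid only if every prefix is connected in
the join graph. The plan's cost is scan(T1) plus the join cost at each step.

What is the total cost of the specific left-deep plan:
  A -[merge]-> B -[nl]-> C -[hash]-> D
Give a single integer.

91540

step 1: scan A: cost=500, card=500
step 2: join B via merge
    card(P join B) = 500*80/(125) = 320
    cost = 500 + 500*9 + 80*7 + 500 + 80 = 6140
step 3: join C via nl
    card(P join C) = 320*250/(20) = 4000
    cost = 6140 + 320*250 = 86140
step 4: join D via hash
    card(P join D) = 4000*100/(10) = 40000
    cost = 86140 + 2*100*7 + 4000 = 91540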